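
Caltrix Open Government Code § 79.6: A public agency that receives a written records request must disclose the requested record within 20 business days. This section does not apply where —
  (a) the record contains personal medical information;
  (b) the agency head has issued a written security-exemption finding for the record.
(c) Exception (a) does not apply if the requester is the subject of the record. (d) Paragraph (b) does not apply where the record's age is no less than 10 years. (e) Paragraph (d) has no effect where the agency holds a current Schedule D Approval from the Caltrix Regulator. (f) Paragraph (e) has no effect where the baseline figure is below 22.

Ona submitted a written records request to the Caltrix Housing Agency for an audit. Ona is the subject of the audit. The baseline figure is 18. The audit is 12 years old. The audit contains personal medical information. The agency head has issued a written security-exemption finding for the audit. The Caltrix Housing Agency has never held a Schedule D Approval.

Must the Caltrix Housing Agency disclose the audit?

All of (a)'s requirements are met (the audit contains personal medical information). But: (c) is engaged — Ona is the subject of the audit. (a) is therefore removed.
Exception (b) is satisfied on its face — a written security-exemption finding has been issued. Turning to paragraphs (d)–(f): (d) operates against (b): the record's age is 12 years, meeting the 10 years threshold. (e) is not engaged (the Schedule D Approval is not current), so (d) stands. (b) is therefore removed.
No exception applies. The general rule governs.

Yes — the Caltrix Housing Agency must disclose the audit.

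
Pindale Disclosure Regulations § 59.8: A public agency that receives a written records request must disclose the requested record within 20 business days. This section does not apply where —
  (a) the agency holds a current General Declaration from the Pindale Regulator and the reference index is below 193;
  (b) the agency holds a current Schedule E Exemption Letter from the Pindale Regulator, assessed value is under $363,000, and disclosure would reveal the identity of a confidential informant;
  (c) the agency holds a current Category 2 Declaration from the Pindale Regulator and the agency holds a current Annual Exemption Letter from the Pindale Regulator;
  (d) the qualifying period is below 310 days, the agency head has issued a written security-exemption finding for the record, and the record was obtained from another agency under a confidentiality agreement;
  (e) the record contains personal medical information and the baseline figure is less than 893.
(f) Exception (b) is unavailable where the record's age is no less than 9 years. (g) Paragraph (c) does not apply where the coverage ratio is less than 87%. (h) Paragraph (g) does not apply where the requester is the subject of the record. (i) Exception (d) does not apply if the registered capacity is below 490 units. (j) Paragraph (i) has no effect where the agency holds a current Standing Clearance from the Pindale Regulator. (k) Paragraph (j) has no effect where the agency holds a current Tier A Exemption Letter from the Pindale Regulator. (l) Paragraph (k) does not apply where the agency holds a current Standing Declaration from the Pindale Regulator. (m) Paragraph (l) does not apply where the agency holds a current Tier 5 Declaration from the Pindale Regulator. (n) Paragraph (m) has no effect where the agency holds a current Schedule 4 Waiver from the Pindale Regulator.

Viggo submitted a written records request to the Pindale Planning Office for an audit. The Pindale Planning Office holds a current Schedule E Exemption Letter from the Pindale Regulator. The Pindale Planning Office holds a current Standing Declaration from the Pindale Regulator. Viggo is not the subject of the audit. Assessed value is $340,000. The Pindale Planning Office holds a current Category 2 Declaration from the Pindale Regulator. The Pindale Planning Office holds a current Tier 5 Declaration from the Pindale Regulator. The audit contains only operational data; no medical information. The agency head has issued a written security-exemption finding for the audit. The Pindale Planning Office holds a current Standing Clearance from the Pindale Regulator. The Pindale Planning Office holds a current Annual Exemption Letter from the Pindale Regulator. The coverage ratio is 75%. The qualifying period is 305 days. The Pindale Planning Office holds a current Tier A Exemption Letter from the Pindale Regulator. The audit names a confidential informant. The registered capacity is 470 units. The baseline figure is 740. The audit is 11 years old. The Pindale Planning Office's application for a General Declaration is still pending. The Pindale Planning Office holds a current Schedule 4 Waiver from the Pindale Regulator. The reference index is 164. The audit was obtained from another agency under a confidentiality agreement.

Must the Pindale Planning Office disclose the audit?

No — exception (d) applies; the Pindale Planning Office is not required to disclose the audit.

Exception (a) requires that the agency holds a current General Declaration from the Pindale Regulator; but no current General Declaration is held, so (a) is unavailable.
Exception (b)'s conditions are all satisfied: a current Schedule E Exemption Letter is held; assessed value is $340,000, under the $363,000 limit; the audit names a confidential informant. But: (f) operates — the record's age is 11 years, meeting the 9 years threshold. (b) is therefore removed.
Exception (c)'s conditions are all satisfied: a current Category 2 Declaration is held; a current Annual Exemption Letter is held. Turning to paragraphs (g)–(h): (g) operates — the coverage ratio is 75%, less than the 87% limit. (h), which would lift (g), is inapplicable — Viggo is not the subject of the audit. So (c) is unavailable.
Exception (d): the qualifying period is 305 days, below the 310 days limit; a written security-exemption finding has been issued; the audit was obtained under a confidentiality agreement — every condition holds. Under paragraphs (i)–(n): (i) would limit (d) — the registered capacity is 470 units, below the 490 units limit — but (j) sets (i) aside: (j) is triggered — a current Standing Clearance is held. (k) is engaged (a current Tier A Exemption Letter is held), but yields to (l): (l) operates against (k): a current Standing Declaration is held. (m) is engaged (a current Tier 5 Declaration is held), but yields to (n): (n) operates against (m): a current Schedule 4 Waiver is held. So (d) applies.
Exception (e) fails — the audit contains only operational data.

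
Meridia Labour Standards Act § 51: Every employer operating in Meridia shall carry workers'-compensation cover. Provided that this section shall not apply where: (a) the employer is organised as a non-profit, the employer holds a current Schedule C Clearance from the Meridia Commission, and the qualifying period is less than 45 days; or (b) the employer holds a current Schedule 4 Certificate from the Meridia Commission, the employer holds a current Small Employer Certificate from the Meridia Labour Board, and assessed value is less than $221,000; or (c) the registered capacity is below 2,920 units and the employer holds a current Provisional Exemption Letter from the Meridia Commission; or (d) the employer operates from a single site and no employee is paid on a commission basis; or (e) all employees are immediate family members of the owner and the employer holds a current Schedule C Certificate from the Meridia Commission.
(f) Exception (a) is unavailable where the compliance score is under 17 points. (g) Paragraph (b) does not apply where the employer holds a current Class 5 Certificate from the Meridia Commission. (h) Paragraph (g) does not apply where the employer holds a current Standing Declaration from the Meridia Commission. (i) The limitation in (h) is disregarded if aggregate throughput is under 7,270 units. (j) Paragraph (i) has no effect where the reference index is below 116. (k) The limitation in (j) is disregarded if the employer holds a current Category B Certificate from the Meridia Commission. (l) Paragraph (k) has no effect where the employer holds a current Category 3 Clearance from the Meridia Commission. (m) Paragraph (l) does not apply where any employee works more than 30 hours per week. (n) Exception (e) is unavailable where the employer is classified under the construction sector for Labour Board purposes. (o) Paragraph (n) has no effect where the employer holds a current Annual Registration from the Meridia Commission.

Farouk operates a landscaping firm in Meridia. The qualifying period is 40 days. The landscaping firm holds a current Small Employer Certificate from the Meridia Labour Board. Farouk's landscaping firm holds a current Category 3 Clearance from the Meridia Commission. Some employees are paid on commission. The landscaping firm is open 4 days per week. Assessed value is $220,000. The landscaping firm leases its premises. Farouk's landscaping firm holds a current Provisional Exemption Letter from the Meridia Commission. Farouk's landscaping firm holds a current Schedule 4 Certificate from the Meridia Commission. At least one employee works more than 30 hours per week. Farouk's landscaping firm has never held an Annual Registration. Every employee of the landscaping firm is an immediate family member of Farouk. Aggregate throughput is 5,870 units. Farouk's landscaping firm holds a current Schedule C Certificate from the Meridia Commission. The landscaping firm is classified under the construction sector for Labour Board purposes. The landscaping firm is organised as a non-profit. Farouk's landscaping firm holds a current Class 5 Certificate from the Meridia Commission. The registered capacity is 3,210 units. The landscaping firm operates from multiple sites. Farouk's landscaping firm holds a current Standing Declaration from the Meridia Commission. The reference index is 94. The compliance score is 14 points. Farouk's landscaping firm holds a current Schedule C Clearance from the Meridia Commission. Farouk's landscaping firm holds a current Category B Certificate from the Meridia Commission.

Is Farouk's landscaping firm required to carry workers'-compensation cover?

Exception (a): the employer is a non-profit; a current Schedule C Clearance is held; the qualifying period is 40 days, less than the 45 days limit — every condition holds. However, paragraph (f) must be considered: (f) applies — the compliance score is 14 points, under the 17 points limit. (a) is therefore removed.
Exception (b)'s conditions are all satisfied: a current Schedule 4 Certificate is held; a current Small Employer Certificate is held; assessed value is $220,000, less than the $221,000 limit. Turning to paragraphs (g)–(m): (g) operates against (b): a current Class 5 Certificate is held. (h) would limit (g) — a current Standing Declaration is held — but (i) sets (h) aside: (i) is engaged — aggregate throughput is 5,870 units, under the 7,270 units limit. (j) is triggered (the reference index is 94, below the 116 limit), but is itself disapplied by (k): (k) operates against (j): a current Category B Certificate is held. (l) is triggered (a current Category 3 Clearance is held), but is itself disapplied by (m): (m) operates against (l): at least one employee exceeds 30 hours/week. Exception (b) does not apply.
Exception (c) does not apply: the registered capacity is 3,210 units, not below 2,920 units.
Exception (d) does not apply: the employer operates from multiple sites.
All of (e)'s requirements are met (every employee is an immediate family member; a current Schedule C Certificate is held). But applying paragraphs (n)–(o): (n) operates against (e): the landscaping firm is classified under the construction sector. (o) is not engaged (no current Annual Registration is held), so (n) stands. (e) is therefore removed.
No exception is made out. Farouk's landscaping firm falls within the general rule.

Yes — Farouk's landscaping firm must carry workers'-compensation cover.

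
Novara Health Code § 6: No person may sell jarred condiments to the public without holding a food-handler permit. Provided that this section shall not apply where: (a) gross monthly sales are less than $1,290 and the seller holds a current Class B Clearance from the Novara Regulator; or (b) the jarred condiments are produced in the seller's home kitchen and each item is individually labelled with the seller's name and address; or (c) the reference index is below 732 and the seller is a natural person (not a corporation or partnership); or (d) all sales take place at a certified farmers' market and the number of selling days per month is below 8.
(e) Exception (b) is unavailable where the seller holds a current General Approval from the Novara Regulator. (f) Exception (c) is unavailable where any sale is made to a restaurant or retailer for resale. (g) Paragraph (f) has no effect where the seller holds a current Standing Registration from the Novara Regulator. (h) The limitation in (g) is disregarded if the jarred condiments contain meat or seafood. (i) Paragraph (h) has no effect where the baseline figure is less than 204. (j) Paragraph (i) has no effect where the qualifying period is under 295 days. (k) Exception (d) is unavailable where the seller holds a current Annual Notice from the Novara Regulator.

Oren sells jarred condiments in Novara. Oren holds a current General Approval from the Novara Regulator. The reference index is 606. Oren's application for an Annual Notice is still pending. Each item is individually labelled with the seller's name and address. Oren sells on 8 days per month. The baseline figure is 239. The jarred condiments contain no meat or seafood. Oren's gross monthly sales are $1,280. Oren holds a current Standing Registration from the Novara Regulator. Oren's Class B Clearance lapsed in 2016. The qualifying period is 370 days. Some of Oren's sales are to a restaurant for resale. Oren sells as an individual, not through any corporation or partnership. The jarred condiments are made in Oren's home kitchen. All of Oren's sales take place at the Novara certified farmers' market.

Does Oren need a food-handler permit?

Exception (a) does not apply: no current Class B Clearance is held.
Exception (b) is satisfied on its face — the jarred condiments are home-kitchen produced; items are individually labelled. However, paragraph (e) must be considered: (e) is triggered — a current General Approval is held. So (b) is unavailable.
Exception (c) is satisfied on its face — the reference index is 606, below the 732 limit; the seller is a natural person. Considering the limiting provisions: (f) would limit (c) — some sales are to a restaurant for resale — but (g) sets (f) aside: (g) is triggered — a current Standing Registration is held. (h) is inapplicable (the jarred condiments contain no meat or seafood), so (g) stands. So (c) applies.
Exception (d) fails — the number of selling days per month is 8, not below 8.

No — exception (c) applies; Oren is not required to hold a food-handler permit.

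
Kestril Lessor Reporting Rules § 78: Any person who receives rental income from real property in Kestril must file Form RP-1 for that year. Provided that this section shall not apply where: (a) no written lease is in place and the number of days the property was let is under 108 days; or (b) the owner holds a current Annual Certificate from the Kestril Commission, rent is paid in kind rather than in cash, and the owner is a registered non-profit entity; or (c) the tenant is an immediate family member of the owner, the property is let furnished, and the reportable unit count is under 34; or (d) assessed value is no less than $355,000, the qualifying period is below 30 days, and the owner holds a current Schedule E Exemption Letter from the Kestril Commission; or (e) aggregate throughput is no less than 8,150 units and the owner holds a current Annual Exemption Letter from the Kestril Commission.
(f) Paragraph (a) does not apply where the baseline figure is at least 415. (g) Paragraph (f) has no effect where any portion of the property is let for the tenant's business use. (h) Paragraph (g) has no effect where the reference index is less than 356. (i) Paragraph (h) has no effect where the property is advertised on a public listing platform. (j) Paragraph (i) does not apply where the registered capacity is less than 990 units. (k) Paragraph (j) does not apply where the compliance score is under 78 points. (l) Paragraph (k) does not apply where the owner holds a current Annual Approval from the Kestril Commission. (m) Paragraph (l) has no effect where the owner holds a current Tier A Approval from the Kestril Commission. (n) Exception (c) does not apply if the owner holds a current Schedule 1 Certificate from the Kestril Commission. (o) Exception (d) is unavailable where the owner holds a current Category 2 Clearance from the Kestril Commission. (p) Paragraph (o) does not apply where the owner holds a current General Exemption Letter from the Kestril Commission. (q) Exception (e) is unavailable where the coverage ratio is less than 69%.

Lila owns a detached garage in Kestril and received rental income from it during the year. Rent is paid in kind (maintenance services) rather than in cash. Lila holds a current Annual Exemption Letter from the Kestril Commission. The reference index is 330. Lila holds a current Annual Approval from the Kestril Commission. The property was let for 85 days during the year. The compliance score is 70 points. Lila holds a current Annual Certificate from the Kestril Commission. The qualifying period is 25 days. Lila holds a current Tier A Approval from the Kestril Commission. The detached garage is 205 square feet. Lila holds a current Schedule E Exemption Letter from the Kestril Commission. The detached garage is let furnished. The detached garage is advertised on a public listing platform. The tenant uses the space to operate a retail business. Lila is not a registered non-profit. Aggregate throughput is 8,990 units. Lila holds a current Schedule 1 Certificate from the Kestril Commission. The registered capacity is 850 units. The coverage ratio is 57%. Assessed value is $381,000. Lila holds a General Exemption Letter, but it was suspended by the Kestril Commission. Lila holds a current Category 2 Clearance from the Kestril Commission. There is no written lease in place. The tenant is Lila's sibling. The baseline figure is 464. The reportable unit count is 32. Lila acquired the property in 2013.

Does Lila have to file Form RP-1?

Exception (a) is satisfied on its face — there is no written lease; the number of days the property was let is 85 days, under the 108 days limit. Applying paragraphs (f)–(m): (f) would limit (a) — the baseline figure is 464, meeting the 415 threshold — but (g) sets (f) aside: (g) operates against (f): the space is let for business use. (h) operates (the reference index is 330, less than the 356 limit), but is itself disapplied by (i): (i) operates against (h): the property is publicly advertised. (j) would limit (i) — the registered capacity is 850 units, less than the 990 units limit — but (k) sets (j) aside: (k) operates against (j): the compliance score is 70 points, under the 78 points limit. (l) would limit (k) — a current Annual Approval is held — but (m) sets (l) aside: (m) operates against (l): a current Tier A Approval is held. (a) remains available.
Exception (b) fails — Lila is not a registered non-profit.
Exception (c) is satisfied on its face — the tenant is an immediate family member; the property is let furnished; the reportable unit count is 32, under the 34 limit. But applying paragraph (n): (n) operates — a current Schedule 1 Certificate is held. Exception (c) does not apply.
All of (d)'s requirements are met (assessed value is $381,000, meeting the $355,000 threshold; the qualifying period is 25 days, below the 30 days limit; a current Schedule E Exemption Letter is held). Turning to paragraphs (o)–(p): (o) operates against (d): a current Category 2 Clearance is held. (p) is not triggered (there is no General Exemption Letter in force), so (o) stands. Exception (d) does not apply.
Exception (e): aggregate throughput is 8,990 units, meeting the 8,150 units threshold; a current Annual Exemption Letter is held — every condition holds. However, paragraph (q) must be considered: (q) applies — the coverage ratio is 57%, less than the 69% limit. Exception (e) does not apply.

No — exception (a) applies; Lila is not required to file Form RP-1.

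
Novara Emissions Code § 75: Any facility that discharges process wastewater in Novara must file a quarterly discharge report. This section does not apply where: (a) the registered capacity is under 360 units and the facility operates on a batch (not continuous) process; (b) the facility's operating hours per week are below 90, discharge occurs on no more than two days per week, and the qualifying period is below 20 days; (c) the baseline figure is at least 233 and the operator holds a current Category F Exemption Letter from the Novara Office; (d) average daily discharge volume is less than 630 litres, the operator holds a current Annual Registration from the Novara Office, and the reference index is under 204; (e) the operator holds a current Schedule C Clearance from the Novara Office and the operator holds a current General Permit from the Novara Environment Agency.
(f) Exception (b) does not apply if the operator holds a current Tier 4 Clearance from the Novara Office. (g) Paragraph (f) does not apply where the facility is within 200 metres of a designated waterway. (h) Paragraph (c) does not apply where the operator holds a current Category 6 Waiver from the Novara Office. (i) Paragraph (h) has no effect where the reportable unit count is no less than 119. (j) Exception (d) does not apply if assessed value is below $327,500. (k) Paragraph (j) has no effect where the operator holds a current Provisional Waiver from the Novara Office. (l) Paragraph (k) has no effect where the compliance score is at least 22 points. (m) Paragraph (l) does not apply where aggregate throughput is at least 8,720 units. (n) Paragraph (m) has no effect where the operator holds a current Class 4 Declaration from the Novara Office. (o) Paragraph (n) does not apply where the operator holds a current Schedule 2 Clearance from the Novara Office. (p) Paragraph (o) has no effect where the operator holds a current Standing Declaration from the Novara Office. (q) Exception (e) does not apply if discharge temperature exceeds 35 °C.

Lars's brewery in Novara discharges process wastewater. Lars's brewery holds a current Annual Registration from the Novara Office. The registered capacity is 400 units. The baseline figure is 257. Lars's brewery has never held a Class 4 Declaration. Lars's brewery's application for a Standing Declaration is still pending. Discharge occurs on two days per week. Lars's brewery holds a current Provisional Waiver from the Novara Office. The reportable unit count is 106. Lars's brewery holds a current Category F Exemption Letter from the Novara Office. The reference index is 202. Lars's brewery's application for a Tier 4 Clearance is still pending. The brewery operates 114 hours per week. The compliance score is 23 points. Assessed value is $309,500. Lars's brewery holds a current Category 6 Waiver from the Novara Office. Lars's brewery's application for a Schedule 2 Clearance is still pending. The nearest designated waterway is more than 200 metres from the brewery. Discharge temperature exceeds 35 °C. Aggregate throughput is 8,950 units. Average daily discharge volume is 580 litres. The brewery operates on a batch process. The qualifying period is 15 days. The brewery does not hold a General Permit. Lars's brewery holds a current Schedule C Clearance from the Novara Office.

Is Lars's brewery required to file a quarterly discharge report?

No — exception (d) applies; Lars's brewery is not required to file a quarterly discharge report.

Exception (a) fails — the registered capacity is 400 units, not under 360 units.
Exception (b) fails — the facility's operating hours per week are 114, not below 90.
Exception (c) is satisfied on its face — the baseline figure is 257, meeting the 233 threshold; a current Category F Exemption Letter is held. But: (h) is engaged — a current Category 6 Waiver is held. (i) is not engaged (the reportable unit count is 106, short of 119), so (h) stands. So (c) is unavailable.
Exception (d) is satisfied on its face — average daily discharge volume is 580 litres, less than the 630 litres limit; a current Annual Registration is held; the reference index is 202, under the 204 limit. Under paragraphs (j)–(p): (j) is triggered (assessed value is $309,500, below the $327,500 limit), but is overridden by (k): (k) operates against (j): a current Provisional Waiver is held. (l) would limit (k) — the compliance score is 23 points, meeting the 22 points threshold — but (m) sets (l) aside: (m) applies — aggregate throughput is 8,950 units, meeting the 8,720 units threshold. (n) is inapplicable (the Class 4 Declaration is not current), so (m) stands. Exception (d) stands.
Exception (e) does not apply: no General Permit is held.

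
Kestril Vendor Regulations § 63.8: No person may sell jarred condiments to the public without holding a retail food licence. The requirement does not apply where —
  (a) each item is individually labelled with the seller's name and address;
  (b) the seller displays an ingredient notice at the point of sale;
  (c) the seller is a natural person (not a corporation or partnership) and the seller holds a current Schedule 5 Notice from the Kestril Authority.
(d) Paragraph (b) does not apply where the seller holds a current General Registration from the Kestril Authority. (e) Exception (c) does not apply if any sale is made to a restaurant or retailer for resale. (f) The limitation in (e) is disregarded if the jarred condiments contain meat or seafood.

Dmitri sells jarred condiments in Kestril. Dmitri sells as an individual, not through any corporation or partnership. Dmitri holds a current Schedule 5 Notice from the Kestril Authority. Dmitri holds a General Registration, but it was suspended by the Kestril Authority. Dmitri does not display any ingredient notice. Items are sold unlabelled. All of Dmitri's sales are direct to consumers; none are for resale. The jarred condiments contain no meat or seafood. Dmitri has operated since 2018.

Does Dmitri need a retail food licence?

Exception (a) fails — items are sold unlabelled.
Exception (b) fails — no ingredient notice is displayed.
Exception (c) is satisfied on its face — the seller is a natural person; a current Schedule 5 Notice is held. As to paragraphs (e)–(f): (e) is not engaged — no sales are for resale. Exception (c) stands.

No — exception (c) applies; Dmitri is not required to hold a retail food licence.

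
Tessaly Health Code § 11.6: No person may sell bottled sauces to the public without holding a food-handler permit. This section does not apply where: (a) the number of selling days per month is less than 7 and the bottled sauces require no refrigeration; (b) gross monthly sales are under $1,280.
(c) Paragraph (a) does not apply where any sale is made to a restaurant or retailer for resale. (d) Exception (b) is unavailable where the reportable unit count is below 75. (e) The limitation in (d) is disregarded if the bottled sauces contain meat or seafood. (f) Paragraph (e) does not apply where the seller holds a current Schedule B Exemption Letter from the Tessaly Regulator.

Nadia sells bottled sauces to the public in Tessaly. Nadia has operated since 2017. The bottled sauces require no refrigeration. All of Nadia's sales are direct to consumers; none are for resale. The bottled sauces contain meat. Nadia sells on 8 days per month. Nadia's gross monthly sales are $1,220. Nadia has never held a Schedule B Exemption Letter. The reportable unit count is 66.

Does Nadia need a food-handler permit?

Exception (a) fails — the number of selling days per month is 8, not less than 7.
Exception (b) is satisfied on its face — gross monthly sales are $1,220, under the $1,280 limit. Under paragraphs (d)–(f): (d) applies (the reportable unit count is 66, below the 75 limit), but yields to (e): (e) is engaged — the bottled sauces contain meat. (f) does not operate here (the Schedule B Exemption Letter is not current), so (e) stands. So (b) applies.

No — exception (b) applies; Nadia is not required to hold a food-handler permit.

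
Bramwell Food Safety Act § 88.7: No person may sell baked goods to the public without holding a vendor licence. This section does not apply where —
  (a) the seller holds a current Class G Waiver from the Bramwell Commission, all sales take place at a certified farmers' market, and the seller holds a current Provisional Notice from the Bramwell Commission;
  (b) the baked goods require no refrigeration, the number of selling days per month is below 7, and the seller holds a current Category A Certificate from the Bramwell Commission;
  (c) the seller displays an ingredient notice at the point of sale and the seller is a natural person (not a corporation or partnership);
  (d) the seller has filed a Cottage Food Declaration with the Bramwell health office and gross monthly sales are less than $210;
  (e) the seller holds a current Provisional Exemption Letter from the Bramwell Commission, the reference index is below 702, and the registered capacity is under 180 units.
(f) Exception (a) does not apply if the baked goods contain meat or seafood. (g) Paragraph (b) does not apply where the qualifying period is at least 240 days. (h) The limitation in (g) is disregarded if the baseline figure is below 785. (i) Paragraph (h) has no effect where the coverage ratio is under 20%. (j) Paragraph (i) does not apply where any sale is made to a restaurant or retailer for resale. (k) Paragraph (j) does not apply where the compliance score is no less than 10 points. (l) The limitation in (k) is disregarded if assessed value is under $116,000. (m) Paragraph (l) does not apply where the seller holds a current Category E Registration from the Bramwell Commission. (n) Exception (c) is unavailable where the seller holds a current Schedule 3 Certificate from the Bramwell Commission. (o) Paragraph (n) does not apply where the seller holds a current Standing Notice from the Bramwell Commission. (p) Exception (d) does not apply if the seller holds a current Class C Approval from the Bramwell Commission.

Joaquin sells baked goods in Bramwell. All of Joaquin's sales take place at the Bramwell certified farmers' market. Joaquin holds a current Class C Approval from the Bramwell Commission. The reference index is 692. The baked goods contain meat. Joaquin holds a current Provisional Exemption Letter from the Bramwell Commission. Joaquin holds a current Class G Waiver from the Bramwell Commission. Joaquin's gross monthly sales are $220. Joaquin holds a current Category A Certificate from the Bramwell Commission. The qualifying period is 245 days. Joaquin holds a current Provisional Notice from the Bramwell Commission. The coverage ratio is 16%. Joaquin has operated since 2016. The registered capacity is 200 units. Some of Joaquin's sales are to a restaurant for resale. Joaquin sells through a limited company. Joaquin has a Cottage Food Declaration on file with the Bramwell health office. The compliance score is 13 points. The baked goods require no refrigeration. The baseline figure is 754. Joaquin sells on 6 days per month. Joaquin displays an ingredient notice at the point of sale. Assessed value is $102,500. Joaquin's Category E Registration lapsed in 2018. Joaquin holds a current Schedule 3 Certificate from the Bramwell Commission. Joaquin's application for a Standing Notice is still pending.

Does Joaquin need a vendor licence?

Exception (a) is satisfied on its face — a current Class G Waiver is held; all sales are at a certified farmers' market; a current Provisional Notice is held. But: (f) is triggered — the baked goods contain meat. So (a) is unavailable.
Exception (b) is satisfied on its face — the baked goods are shelf-stable; the number of selling days per month is 6, below the 7 limit; a current Category A Certificate is held. As to paragraphs (g)–(m): (g) operates (the qualifying period is 245 days, meeting the 240 days threshold), but is overridden by (h): (h) operates — the baseline figure is 754, below the 785 limit. (i) applies (the coverage ratio is 16%, under the 20% limit), but is overridden by (j): (j) applies — some sales are to a restaurant for resale. (k) would limit (j) — the compliance score is 13 points, meeting the 10 points threshold — but (l) sets (k) aside: (l) operates against (k): assessed value is $102,500, under the $116,000 limit. (m), which would lift (l), does not operate here — there is no Category E Registration in force. Exception (b) stands.
Exception (c) does not apply: the seller operates through a limited company.
Exception (d) does not apply: gross monthly sales are $220, not less than $210.
Exception (e) does not apply: the registered capacity is 200 units, not under 180 units.

No — exception (b) applies; Joaquin is not required to hold a vendor licence.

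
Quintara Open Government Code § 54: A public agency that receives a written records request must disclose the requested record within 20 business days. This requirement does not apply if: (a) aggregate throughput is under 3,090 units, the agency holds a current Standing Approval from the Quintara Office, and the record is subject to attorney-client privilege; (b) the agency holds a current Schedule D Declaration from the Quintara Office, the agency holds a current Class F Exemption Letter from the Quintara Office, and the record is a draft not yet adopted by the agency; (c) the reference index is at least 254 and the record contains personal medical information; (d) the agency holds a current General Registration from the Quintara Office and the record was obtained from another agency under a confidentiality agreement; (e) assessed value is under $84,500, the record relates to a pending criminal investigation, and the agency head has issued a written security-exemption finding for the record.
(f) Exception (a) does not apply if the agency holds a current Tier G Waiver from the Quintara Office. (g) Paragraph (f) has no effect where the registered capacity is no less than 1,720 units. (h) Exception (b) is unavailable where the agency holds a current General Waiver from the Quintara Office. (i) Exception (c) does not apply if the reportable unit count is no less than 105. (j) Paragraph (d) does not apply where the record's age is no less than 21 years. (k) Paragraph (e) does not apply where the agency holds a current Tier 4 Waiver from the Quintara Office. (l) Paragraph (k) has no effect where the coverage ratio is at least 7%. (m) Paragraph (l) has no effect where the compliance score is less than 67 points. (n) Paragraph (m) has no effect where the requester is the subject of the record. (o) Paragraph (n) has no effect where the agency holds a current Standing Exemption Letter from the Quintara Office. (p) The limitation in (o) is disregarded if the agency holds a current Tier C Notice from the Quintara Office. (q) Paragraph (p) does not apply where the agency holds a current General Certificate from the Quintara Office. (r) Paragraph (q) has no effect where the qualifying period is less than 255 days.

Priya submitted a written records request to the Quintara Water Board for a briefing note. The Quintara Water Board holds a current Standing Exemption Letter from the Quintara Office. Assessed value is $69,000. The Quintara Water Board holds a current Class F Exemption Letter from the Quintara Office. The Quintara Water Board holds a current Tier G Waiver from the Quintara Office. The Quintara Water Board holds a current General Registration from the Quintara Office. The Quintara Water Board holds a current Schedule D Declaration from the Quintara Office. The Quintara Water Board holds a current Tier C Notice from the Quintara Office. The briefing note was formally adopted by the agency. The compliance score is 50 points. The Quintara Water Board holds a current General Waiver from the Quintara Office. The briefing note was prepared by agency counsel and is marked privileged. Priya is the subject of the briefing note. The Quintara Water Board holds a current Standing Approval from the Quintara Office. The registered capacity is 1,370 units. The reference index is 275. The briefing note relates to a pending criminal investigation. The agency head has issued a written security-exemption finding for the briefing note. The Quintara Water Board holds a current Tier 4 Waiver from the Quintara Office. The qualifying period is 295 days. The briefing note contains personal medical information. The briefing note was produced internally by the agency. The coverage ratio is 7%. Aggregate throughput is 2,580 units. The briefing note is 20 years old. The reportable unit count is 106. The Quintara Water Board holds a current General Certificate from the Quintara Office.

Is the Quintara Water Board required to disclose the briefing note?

All of (a)'s requirements are met (aggregate throughput is 2,580 units, under the 3,090 units limit; a current Standing Approval is held; the briefing note is privileged). But applying paragraphs (f)–(g): (f) operates — a current Tier G Waiver is held. (g) does not operate here (the registered capacity is 1,370 units, short of 1,720 units), so (f) stands. (a) is therefore removed.
Exception (b) requires that the record is a draft not yet adopted by the agency; but the briefing note has been formally adopted, so (b) is unavailable.
Exception (c)'s conditions are all satisfied: the reference index is 275, meeting the 254 threshold; the briefing note contains personal medical information. Turning to paragraph (i): (i) operates against (c): the reportable unit count is 106, meeting the 105 threshold. Exception (c) does not apply.
Exception (d) fails — the briefing note was produced internally.
All of (e)'s requirements are met (assessed value is $69,000, under the $84,500 limit; the briefing note relates to a pending investigation; a written security-exemption finding has been issued). But applying paragraphs (k)–(r): (k) is engaged — a current Tier 4 Waiver is held. (l) operates (the coverage ratio is 7%, meeting the 7% threshold), but is overridden by (m): (m) operates against (l): the compliance score is 50 points, less than the 67 points limit. (n) would limit (m) — Priya is the subject of the briefing note — but (o) sets (n) aside: (o) operates against (n): a current Standing Exemption Letter is held. (p) operates (a current Tier C Notice is held), but is itself disapplied by (q): (q) applies — a current General Certificate is held. (r) is inapplicable (the qualifying period is 295 days, not less than 255 days), so (q) stands. Exception (e) does not apply.
No exception displaces § 54.

Yes — the Quintara Water Board must disclose the briefing note.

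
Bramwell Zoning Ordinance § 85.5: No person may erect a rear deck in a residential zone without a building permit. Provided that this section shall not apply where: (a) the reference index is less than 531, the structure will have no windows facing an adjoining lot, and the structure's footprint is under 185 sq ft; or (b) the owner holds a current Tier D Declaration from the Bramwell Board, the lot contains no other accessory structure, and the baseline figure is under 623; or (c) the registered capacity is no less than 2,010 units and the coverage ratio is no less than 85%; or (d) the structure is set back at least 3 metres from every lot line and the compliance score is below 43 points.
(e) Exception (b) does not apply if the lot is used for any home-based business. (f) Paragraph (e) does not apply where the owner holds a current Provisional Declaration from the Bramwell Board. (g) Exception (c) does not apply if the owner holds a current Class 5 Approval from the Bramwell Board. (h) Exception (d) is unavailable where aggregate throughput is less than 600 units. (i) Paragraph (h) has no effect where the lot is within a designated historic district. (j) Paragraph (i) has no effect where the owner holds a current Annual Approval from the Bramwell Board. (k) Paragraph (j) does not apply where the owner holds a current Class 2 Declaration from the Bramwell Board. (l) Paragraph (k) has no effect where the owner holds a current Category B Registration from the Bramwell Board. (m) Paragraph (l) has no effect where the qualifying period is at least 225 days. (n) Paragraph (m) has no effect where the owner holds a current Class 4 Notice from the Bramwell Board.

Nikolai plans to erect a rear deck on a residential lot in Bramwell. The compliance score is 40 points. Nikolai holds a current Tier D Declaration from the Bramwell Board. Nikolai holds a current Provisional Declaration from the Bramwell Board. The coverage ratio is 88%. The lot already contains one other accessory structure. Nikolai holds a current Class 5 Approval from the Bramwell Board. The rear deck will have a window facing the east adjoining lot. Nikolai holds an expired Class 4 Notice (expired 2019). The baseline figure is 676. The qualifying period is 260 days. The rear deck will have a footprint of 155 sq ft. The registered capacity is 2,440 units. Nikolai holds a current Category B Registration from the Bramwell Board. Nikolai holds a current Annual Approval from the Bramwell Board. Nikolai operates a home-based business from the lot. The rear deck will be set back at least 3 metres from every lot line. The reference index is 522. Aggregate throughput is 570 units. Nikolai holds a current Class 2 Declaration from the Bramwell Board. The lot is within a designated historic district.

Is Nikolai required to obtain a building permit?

No — exception (d) applies; Nikolai does not need a building permit.

Exception (a) requires that the structure will have no windows facing an adjoining lot; but a window faces an adjoining lot, so (a) is unavailable.
Exception (b) requires that the lot contains no other accessory structure; but the lot already has another accessory structure, so (b) is unavailable.
Exception (c) is satisfied on its face — the registered capacity is 2,440 units, meeting the 2,010 units threshold; the coverage ratio is 88%, meeting the 85% threshold. But: (g) operates against (c): a current Class 5 Approval is held. So (c) is unavailable.
Exception (d): the setback is at least 3 m on every side; the compliance score is 40 points, below the 43 points limit — every condition holds. As to paragraphs (h)–(n): (h) would limit (d) — aggregate throughput is 570 units, less than the 600 units limit — but (i) sets (h) aside: (i) operates against (h): the lot is in a historic district. (j) is triggered (a current Annual Approval is held), but is set aside by (k): (k) applies — a current Class 2 Declaration is held. (l) applies (a current Category B Registration is held), but is set aside by (m): (m) is engaged — the qualifying period is 260 days, meeting the 225 days threshold. (n), which would lift (m), is inapplicable — no current Class 4 Notice is held. Exception (d) stands.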